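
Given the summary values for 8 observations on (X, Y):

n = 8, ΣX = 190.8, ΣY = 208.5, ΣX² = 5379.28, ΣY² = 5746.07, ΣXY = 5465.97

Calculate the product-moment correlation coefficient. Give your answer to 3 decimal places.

r = (nΣXY − ΣXΣY) / √[(nΣX² − (ΣX)²)(nΣY² − (ΣY)²)]
Numerator: 8×5465.97 − 190.8×208.5 = 3945.96
Denominator: √[(43034.24 − 36404.64)(45968.56 − 43472.25)] = √[6629.6 × 2496.31] = 4068.1122
r = 3945.96 / 4068.1122 ≈ 0.970

0.970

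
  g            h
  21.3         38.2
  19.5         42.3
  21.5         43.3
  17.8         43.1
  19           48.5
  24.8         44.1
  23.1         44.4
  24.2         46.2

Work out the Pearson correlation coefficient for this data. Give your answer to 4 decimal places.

0.0635

n = 8, Σg = 171.2, Σh = 350.1, Σg² = 3708.32, Σh² = 15383.89, Σgh = 7495.5
nΣgh − ΣgΣh = 59964 − 59937.12 = 26.88
nΣg² − (Σg)² = 29666.56 − 29309.44 = 357.12; nΣh² − (Σh)² = 123071.12 − 122570.01 = 501.11
r = 26.88 / √(357.12 × 501.11) = 26.88 / 423.0324 ≈ 0.0635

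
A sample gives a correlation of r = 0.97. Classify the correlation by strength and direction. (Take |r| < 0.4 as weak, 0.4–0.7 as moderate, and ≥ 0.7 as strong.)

strong positive

r = 0.97 > 0 so the relationship is positive.
|r| = 0.97, which falls in the strong range.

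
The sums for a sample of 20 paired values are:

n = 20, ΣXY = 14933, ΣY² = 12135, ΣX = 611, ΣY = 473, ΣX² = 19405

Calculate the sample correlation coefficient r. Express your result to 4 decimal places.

0.5767

r = (nΣXY − ΣXΣY) / √[(nΣX² − (ΣX)²)(nΣY² − (ΣY)²)]
Numerator: 20×14933 − 611×473 = 9657
Denominator: √[(388100 − 373321)(242700 − 223729)] = √[14779 × 18971] = 16744.3247
r = 9657 / 16744.3247 ≈ 0.5767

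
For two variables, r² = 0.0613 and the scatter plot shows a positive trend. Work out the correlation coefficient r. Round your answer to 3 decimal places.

0.248

|r| = √0.0613 = 0.248
The association is positive, so r = 0.248.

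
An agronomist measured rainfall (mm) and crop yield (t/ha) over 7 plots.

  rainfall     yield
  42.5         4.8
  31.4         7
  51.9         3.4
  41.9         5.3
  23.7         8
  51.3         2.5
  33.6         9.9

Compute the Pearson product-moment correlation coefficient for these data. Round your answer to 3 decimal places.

n = 7, Σx = 276.3, Σy = 40.9, Σx² = 11563.77, Σy² = 279.95, Σxy = 1472.82
nΣxy − ΣxΣy = 10309.74 − 11300.67 = -990.93
nΣx² − (Σx)² = 80946.39 − 76341.69 = 4604.7; nΣy² − (Σy)² = 1959.65 − 1672.81 = 286.84
r = -990.93 / √(4604.7 × 286.84) = -990.93 / 1149.2659 ≈ -0.862

-0.862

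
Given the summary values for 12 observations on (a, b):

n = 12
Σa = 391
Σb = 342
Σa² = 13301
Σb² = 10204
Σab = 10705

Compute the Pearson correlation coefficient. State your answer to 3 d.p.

r = (nΣab − ΣaΣb) / √[(nΣa² − (Σa)²)(nΣb² − (Σb)²)]
Numerator: 12×10705 − 391×342 = -5262
Denominator: √[(159612 − 152881)(122448 − 116964)] = √[6731 × 5484] = 6075.5908
r = -5262 / 6075.5908 ≈ -0.866

-0.866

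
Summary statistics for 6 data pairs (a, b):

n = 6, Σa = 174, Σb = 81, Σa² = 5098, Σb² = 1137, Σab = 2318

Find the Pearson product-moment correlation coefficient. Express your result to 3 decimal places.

-0.652

r = (nΣab − ΣaΣb) / √[(nΣa² − (Σa)²)(nΣb² − (Σb)²)]
Numerator: 6×2318 − 174×81 = -186
Denominator: √[(30588 − 30276)(6822 − 6561)] = √[312 × 261] = 285.3629
r = -186 / 285.3629 ≈ -0.652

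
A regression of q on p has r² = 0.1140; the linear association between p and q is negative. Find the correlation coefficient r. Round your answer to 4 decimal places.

-0.3376

|r| = √0.1140 = 0.3376
The association is negative, so r = −0.3376.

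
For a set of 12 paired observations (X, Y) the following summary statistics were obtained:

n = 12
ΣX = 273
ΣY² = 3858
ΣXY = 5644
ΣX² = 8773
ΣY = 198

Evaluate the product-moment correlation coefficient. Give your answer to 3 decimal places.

r = (nΣXY − ΣXΣY) / √[(nΣX² − (ΣX)²)(nΣY² − (ΣY)²)]
Numerator: 12×5644 − 273×198 = 13674
Denominator: √[(105276 − 74529)(46296 − 39204)] = √[30747 × 7092] = 14766.7777
r = 13674 / 14766.7777 ≈ 0.926

0.926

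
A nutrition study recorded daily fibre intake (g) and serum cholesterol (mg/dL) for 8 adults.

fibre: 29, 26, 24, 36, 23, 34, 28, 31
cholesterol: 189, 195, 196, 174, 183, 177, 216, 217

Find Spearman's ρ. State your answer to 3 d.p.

Rank fibre: 5, 3, 2, 8, 1, 7, 4, 6
Rank cholesterol: 4, 5, 6, 1, 3, 2, 7, 8
d = rank(fibre) − rank(cholesterol): 1, -2, -4, 7, -2, 5, -3, -2; Σd² = 112
ρ = 1 − 6Σd² / [n(n²−1)] = 1 − 6×112 / (8×63) = 1 − 672/504 ≈ -0.333

-0.333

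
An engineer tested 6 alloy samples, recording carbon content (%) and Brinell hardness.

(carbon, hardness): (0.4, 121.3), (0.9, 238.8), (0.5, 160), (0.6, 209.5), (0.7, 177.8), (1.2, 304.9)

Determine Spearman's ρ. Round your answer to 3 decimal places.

Rank carbon: 1, 5, 2, 3, 4, 6
Rank hardness: 1, 5, 2, 4, 3, 6
d = rank(carbon) − rank(hardness): 0, 0, 0, -1, 1, 0; Σd² = 2
ρ = 1 − 6Σd² / [n(n²−1)] = 1 − 6×2 / (6×35) = 1 − 12/210 ≈ 0.943

0.943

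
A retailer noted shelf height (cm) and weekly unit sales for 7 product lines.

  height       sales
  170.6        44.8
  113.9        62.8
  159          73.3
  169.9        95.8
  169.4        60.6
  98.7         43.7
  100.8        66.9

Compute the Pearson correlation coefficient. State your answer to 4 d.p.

0.3285

n = 7, Σx = 982.3, Σy = 447.9, Σx² = 144823.27, Σy² = 30559.07, Σxy = 64049.27
nΣxy − ΣxΣy = 448344.89 − 439972.17 = 8372.72
nΣx² − (Σx)² = 1013762.89 − 964913.29 = 48849.6; nΣy² − (Σy)² = 213913.49 − 200614.41 = 13299.08
r = 8372.72 / √(48849.6 × 13299.08) = 8372.72 / 25488.3255 ≈ 0.3285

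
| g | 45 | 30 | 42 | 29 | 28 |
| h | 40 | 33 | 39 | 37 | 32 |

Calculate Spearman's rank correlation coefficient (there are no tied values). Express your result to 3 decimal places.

0.900

Rank g: 5, 3, 4, 2, 1
Rank h: 5, 2, 4, 3, 1
d = rank(g) − rank(h): 0, 1, 0, -1, 0; Σd² = 2
ρ = 1 − 6Σd² / [n(n²−1)] = 1 − 6×2 / (5×24) = 1 − 12/120 ≈ 0.900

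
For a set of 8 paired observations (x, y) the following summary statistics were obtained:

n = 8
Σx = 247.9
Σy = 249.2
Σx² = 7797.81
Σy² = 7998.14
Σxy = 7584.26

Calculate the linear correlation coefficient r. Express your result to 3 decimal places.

r = (nΣxy − ΣxΣy) / √[(nΣx² − (Σx)²)(nΣy² − (Σy)²)]
Numerator: 8×7584.26 − 247.9×249.2 = -1102.6
Denominator: √[(62382.48 − 61454.41)(63985.12 − 62100.64)] = √[928.07 × 1884.48] = 1322.4709
r = -1102.6 / 1322.4709 ≈ -0.834

-0.834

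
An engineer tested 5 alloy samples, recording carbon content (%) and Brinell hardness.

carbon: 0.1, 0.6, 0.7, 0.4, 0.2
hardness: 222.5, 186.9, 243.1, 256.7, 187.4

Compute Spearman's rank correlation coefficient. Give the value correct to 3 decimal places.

0.100

Rank carbon: 1, 4, 5, 3, 2
Rank hardness: 3, 1, 4, 5, 2
d = rank(carbon) − rank(hardness): -2, 3, 1, -2, 0; Σd² = 18
ρ = 1 − 6Σd² / [n(n²−1)] = 1 − 6×18 / (5×24) = 1 − 108/120 ≈ 0.100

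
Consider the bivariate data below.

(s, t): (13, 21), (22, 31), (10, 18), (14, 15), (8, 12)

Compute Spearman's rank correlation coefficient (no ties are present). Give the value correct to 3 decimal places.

Rank s: 3, 5, 2, 4, 1
Rank t: 4, 5, 3, 2, 1
d = rank(s) − rank(t): -1, 0, -1, 2, 0; Σd² = 6
ρ = 1 − 6Σd² / [n(n²−1)] = 1 − 6×6 / (5×24) = 1 − 36/120 ≈ 0.700

0.700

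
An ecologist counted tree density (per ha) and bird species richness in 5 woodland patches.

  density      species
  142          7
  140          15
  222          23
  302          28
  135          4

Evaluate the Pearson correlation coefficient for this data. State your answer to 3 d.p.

0.906

n = 5, Σx = 941, Σy = 77, Σx² = 198477, Σy² = 1603, Σxy = 17196
nΣxy − ΣxΣy = 85980 − 72457 = 13523
nΣx² − (Σx)² = 992385 − 885481 = 106904; nΣy² − (Σy)² = 8015 − 5929 = 2086
r = 13523 / √(106904 × 2086) = 13523 / 14933.2429 ≈ 0.906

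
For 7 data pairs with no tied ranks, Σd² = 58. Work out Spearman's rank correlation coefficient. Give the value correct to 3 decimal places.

-0.036

ρ = 1 − 6Σd² / [n(n²−1)] = 1 − 6×58 / (7×48)
  = 1 − 348/336 = 1 − 1.0357 ≈ -0.036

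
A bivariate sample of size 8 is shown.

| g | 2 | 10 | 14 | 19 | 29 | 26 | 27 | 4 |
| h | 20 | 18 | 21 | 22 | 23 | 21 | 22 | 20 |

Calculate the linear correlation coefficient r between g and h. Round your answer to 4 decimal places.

n = 8, Σg = 131, Σh = 167, Σg² = 2923, Σh² = 3503, Σgh = 2819
nΣgh − ΣgΣh = 22552 − 21877 = 675
nΣg² − (Σg)² = 23384 − 17161 = 6223; nΣh² − (Σh)² = 28024 − 27889 = 135
r = 675 / √(6223 × 135) = 675 / 916.5724 ≈ 0.7364

0.7364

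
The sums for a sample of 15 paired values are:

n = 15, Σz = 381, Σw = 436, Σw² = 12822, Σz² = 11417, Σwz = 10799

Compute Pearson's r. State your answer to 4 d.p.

-0.5411

r = (nΣwz − ΣwΣz) / √[(nΣw² − (Σw)²)(nΣz² − (Σz)²)]
Numerator: 15×10799 − 436×381 = -4131
Denominator: √[(192330 − 190096)(171255 − 145161)] = √[2234 × 26094] = 7635.0505
r = -4131 / 7635.0505 ≈ -0.5411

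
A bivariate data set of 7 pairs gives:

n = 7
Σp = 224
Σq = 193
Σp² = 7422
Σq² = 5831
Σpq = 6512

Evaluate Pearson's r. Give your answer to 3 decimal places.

0.934

r = (nΣpq − ΣpΣq) / √[(nΣp² − (Σp)²)(nΣq² − (Σq)²)]
Numerator: 7×6512 − 224×193 = 2352
Denominator: √[(51954 − 50176)(40817 − 37249)] = √[1778 × 3568] = 2518.7108
r = 2352 / 2518.7108 ≈ 0.934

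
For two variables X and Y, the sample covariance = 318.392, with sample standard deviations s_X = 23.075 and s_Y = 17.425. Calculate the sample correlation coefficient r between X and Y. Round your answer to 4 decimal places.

0.7919

r = Cov(X,Y) / (s_X · s_Y) = 318.392 / (23.075 × 17.425)
  = 318.392 / 402.0819 ≈ 0.7919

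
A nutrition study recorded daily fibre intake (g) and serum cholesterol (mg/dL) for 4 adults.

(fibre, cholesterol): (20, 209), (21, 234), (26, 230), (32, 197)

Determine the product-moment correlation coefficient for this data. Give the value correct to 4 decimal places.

n = 4, Σx = 99, Σy = 870, Σx² = 2541, Σy² = 190146, Σxy = 21378
nΣxy − ΣxΣy = 85512 − 86130 = -618
nΣx² − (Σx)² = 10164 − 9801 = 363; nΣy² − (Σy)² = 760584 − 756900 = 3684
r = -618 / √(363 × 3684) = -618 / 1156.4134 ≈ -0.5344

-0.5344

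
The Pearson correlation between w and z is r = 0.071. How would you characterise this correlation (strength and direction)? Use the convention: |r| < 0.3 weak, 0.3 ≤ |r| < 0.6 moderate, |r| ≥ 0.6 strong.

weak positive

r = 0.071 > 0 so the relationship is positive.
|r| = 0.071, which falls in the weak range.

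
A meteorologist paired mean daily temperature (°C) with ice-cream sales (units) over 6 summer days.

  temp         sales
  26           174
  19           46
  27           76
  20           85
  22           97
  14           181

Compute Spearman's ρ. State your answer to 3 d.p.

Rank temp: 5, 2, 6, 3, 4, 1
Rank sales: 5, 1, 2, 3, 4, 6
d = rank(temp) − rank(sales): 0, 1, 4, 0, 0, -5; Σd² = 42
ρ = 1 − 6Σd² / [n(n²−1)] = 1 − 6×42 / (6×35) = 1 − 252/210 ≈ -0.200

-0.200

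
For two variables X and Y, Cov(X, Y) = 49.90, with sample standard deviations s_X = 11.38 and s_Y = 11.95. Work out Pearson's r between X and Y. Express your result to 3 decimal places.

0.367

r = Cov(X,Y) / (s_X · s_Y) = 49.90 / (11.38 × 11.95)
  = 49.90 / 135.9910 ≈ 0.367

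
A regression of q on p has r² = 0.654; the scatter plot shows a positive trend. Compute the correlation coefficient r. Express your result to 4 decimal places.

0.8087

|r| = √0.654 = 0.8087
The association is positive, so r = 0.8087.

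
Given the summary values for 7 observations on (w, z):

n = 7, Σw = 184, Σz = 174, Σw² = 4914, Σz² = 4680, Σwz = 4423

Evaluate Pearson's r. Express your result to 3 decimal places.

-0.909

r = (nΣwz − ΣwΣz) / √[(nΣw² − (Σw)²)(nΣz² − (Σz)²)]
Numerator: 7×4423 − 184×174 = -1055
Denominator: √[(34398 − 33856)(32760 − 30276)] = √[542 × 2484] = 1160.3138
r = -1055 / 1160.3138 ≈ -0.909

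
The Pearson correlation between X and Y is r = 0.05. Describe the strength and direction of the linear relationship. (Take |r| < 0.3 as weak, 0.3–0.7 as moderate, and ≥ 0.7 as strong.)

r = 0.05 > 0 so the relationship is positive.
|r| = 0.05, which falls in the weak range.

weak positive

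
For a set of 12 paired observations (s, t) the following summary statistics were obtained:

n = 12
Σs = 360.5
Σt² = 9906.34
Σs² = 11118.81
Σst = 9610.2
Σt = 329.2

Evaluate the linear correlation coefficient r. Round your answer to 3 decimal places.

r = (nΣst − ΣsΣt) / √[(nΣs² − (Σs)²)(nΣt² − (Σt)²)]
Numerator: 12×9610.2 − 360.5×329.2 = -3354.2
Denominator: √[(133425.72 − 129960.25)(118876.08 − 108372.64)] = √[3465.47 × 10503.44] = 6033.1879
r = -3354.2 / 6033.1879 ≈ -0.556

-0.556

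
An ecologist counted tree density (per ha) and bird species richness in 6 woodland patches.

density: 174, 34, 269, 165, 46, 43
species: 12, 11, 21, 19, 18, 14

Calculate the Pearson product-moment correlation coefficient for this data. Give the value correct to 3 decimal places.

n = 6, Σx = 731, Σy = 95, Σx² = 134983, Σy² = 1587, Σxy = 12676
nΣxy − ΣxΣy = 76056 − 69445 = 6611
nΣx² − (Σx)² = 809898 − 534361 = 275537; nΣy² − (Σy)² = 9522 − 9025 = 497
r = 6611 / √(275537 × 497) = 6611 / 11702.2173 ≈ 0.565

0.565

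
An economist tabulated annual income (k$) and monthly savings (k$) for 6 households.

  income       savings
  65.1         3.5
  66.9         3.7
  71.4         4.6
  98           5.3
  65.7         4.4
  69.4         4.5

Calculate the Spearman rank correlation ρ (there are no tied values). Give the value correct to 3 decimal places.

0.943

Rank income: 1, 3, 5, 6, 2, 4
Rank savings: 1, 2, 5, 6, 3, 4
d = rank(income) − rank(savings): 0, 1, 0, 0, -1, 0; Σd² = 2
ρ = 1 − 6Σd² / [n(n²−1)] = 1 − 6×2 / (6×35) = 1 − 12/210 ≈ 0.943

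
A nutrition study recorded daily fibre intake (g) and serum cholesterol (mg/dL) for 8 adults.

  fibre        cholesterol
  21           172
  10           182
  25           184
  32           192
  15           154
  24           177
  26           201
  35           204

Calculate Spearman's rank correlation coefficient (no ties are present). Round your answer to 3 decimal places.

Rank fibre: 3, 1, 5, 7, 2, 4, 6, 8
Rank cholesterol: 2, 4, 5, 6, 1, 3, 7, 8
d = rank(fibre) − rank(cholesterol): 1, -3, 0, 1, 1, 1, -1, 0; Σd² = 14
ρ = 1 − 6Σd² / [n(n²−1)] = 1 − 6×14 / (8×63) = 1 − 84/504 ≈ 0.833

0.833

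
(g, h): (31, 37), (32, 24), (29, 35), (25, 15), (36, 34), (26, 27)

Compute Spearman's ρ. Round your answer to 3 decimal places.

Rank g: 4, 5, 3, 1, 6, 2
Rank h: 6, 2, 5, 1, 4, 3
d = rank(g) − rank(h): -2, 3, -2, 0, 2, -1; Σd² = 22
ρ = 1 − 6Σd² / [n(n²−1)] = 1 − 6×22 / (6×35) = 1 − 132/210 ≈ 0.371

0.371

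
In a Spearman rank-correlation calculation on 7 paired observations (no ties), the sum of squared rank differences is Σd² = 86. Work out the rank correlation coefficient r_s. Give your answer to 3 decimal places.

-0.536

ρ = 1 − 6Σd² / [n(n²−1)] = 1 − 6×86 / (7×48)
  = 1 − 516/336 = 1 − 1.5357 ≈ -0.536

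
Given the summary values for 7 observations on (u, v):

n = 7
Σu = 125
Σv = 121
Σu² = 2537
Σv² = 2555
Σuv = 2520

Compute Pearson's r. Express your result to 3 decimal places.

0.956

r = (nΣuv − ΣuΣv) / √[(nΣu² − (Σu)²)(nΣv² − (Σv)²)]
Numerator: 7×2520 − 125×121 = 2515
Denominator: √[(17759 − 15625)(17885 − 14641)] = √[2134 × 3244] = 2631.1017
r = 2515 / 2631.1017 ≈ 0.956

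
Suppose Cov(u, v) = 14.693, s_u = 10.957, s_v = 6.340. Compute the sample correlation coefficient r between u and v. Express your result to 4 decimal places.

r = Cov(u,v) / (s_u · s_v) = 14.693 / (10.957 × 6.340)
  = 14.693 / 69.4674 ≈ 0.2115

0.2115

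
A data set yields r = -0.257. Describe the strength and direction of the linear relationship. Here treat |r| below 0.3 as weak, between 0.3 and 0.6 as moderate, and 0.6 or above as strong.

weak negative

r = -0.257 < 0 so the relationship is negative.
|r| = 0.257, which falls in the weak range.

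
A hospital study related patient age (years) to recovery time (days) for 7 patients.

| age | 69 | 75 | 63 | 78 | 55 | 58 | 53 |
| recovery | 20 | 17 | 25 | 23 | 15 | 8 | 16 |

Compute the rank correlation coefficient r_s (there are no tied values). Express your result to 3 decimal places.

0.607

Rank age: 5, 6, 4, 7, 2, 3, 1
Rank recovery: 5, 4, 7, 6, 2, 1, 3
d = rank(age) − rank(recovery): 0, 2, -3, 1, 0, 2, -2; Σd² = 22
ρ = 1 − 6Σd² / [n(n²−1)] = 1 − 6×22 / (7×48) = 1 − 132/336 ≈ 0.607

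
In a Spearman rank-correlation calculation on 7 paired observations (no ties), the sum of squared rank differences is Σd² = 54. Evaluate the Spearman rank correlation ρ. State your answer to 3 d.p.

0.036

ρ = 1 − 6Σd² / [n(n²−1)] = 1 − 6×54 / (7×48)
  = 1 − 324/336 = 1 − 0.9643 ≈ 0.036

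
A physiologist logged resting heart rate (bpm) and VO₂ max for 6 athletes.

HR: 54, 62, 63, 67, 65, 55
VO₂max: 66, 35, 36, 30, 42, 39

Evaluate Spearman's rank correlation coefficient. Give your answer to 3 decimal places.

-0.600

Rank HR: 1, 3, 4, 6, 5, 2
Rank VO₂max: 6, 2, 3, 1, 5, 4
d = rank(HR) − rank(VO₂max): -5, 1, 1, 5, 0, -2; Σd² = 56
ρ = 1 − 6Σd² / [n(n²−1)] = 1 − 6×56 / (6×35) = 1 − 336/210 ≈ -0.600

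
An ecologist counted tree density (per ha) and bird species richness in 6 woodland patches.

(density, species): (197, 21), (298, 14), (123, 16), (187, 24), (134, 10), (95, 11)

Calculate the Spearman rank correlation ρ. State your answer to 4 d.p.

Rank density: 5, 6, 2, 4, 3, 1
Rank species: 5, 3, 4, 6, 1, 2
d = rank(density) − rank(species): 0, 3, -2, -2, 2, -1; Σd² = 22
ρ = 1 − 6Σd² / [n(n²−1)] = 1 − 6×22 / (6×35) = 1 − 132/210 ≈ 0.3714

0.3714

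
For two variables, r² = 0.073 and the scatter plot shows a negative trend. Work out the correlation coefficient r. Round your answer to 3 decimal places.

-0.270

|r| = √0.073 = 0.270
The association is negative, so r = −0.270.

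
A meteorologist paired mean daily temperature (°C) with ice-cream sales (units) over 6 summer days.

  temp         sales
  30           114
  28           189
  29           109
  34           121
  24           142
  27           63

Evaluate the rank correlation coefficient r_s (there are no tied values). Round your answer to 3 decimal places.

Rank temp: 5, 3, 4, 6, 1, 2
Rank sales: 3, 6, 2, 4, 5, 1
d = rank(temp) − rank(sales): 2, -3, 2, 2, -4, 1; Σd² = 38
ρ = 1 − 6Σd² / [n(n²−1)] = 1 − 6×38 / (6×35) = 1 − 228/210 ≈ -0.086

-0.086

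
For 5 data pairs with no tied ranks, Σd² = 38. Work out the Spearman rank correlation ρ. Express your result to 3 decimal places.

ρ = 1 − 6Σd² / [n(n²−1)] = 1 − 6×38 / (5×24)
  = 1 − 228/120 = 1 − 1.9000 ≈ -0.900

-0.900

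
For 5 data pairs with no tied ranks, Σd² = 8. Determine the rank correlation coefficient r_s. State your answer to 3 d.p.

ρ = 1 − 6Σd² / [n(n²−1)] = 1 − 6×8 / (5×24)
  = 1 − 48/120 = 1 − 0.4000 ≈ 0.600

0.600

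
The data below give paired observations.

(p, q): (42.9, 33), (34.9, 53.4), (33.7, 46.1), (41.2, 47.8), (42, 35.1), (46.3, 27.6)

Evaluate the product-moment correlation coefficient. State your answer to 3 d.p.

-0.842

n = 6, Σp = 241, Σq = 243, Σp² = 9799.24, Σq² = 10344.38, Σpq = 9554.37
nΣpq − ΣpΣq = 57326.22 − 58563 = -1236.78
nΣp² − (Σp)² = 58795.44 − 58081 = 714.44; nΣq² − (Σq)² = 62066.28 − 59049 = 3017.28
r = -1236.78 / √(714.44 × 3017.28) = -1236.78 / 1468.2185 ≈ -0.842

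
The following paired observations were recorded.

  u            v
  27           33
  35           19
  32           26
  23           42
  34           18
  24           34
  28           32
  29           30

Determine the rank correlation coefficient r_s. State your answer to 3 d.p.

-0.976

Rank u: 3, 8, 6, 1, 7, 2, 4, 5
Rank v: 6, 2, 3, 8, 1, 7, 5, 4
d = rank(u) − rank(v): -3, 6, 3, -7, 6, -5, -1, 1; Σd² = 166
ρ = 1 − 6Σd² / [n(n²−1)] = 1 − 6×166 / (8×63) = 1 − 996/504 ≈ -0.976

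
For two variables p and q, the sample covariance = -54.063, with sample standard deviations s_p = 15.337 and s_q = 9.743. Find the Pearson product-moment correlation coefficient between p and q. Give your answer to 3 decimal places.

-0.362

r = Cov(p,q) / (s_p · s_q) = -54.063 / (15.337 × 9.743)
  = -54.063 / 149.4284 ≈ -0.362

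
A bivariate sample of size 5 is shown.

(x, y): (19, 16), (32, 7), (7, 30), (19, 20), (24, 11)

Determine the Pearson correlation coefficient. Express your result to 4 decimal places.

n = 5, Σx = 101, Σy = 84, Σx² = 2371, Σy² = 1726, Σxy = 1382
nΣxy − ΣxΣy = 6910 − 8484 = -1574
nΣx² − (Σx)² = 11855 − 10201 = 1654; nΣy² − (Σy)² = 8630 − 7056 = 1574
r = -1574 / √(1654 × 1574) = -1574 / 1613.5043 ≈ -0.9755

-0.9755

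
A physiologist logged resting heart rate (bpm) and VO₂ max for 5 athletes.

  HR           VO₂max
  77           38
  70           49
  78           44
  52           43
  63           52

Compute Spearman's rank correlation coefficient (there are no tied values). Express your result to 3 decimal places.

Rank HR: 4, 3, 5, 1, 2
Rank VO₂max: 1, 4, 3, 2, 5
d = rank(HR) − rank(VO₂max): 3, -1, 2, -1, -3; Σd² = 24
ρ = 1 − 6Σd² / [n(n²−1)] = 1 − 6×24 / (5×24) = 1 − 144/120 ≈ -0.200

-0.200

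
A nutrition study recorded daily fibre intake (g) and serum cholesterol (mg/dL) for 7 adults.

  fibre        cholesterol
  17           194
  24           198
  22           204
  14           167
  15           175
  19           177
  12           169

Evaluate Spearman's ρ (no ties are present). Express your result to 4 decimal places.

0.8929

Rank fibre: 4, 7, 6, 2, 3, 5, 1
Rank cholesterol: 5, 6, 7, 1, 3, 4, 2
d = rank(fibre) − rank(cholesterol): -1, 1, -1, 1, 0, 1, -1; Σd² = 6
ρ = 1 − 6Σd² / [n(n²−1)] = 1 − 6×6 / (7×48) = 1 − 36/336 ≈ 0.8929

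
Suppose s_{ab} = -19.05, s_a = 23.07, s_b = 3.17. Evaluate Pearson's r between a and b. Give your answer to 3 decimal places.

r = Cov(a,b) / (s_a · s_b) = -19.05 / (23.07 × 3.17)
  = -19.05 / 73.1319 ≈ -0.260

-0.260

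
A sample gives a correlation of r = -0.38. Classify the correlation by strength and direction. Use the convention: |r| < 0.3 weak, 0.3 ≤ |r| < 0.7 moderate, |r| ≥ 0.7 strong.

r = -0.38 < 0 so the relationship is negative.
|r| = 0.38, which falls in the moderate range.

moderate negative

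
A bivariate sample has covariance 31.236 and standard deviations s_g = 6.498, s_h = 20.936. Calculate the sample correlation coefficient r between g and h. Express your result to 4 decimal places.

r = Cov(g,h) / (s_g · s_h) = 31.236 / (6.498 × 20.936)
  = 31.236 / 136.0421 ≈ 0.2296

0.2296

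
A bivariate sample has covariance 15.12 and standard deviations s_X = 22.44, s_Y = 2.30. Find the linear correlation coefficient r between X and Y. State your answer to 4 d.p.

r = Cov(X,Y) / (s_X · s_Y) = 15.12 / (22.44 × 2.30)
  = 15.12 / 51.6120 ≈ 0.2930

0.2930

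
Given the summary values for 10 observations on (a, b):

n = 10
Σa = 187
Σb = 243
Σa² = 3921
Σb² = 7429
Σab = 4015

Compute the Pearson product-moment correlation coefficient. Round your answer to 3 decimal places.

-0.658

r = (nΣab − ΣaΣb) / √[(nΣa² − (Σa)²)(nΣb² − (Σb)²)]
Numerator: 10×4015 − 187×243 = -5291
Denominator: √[(39210 − 34969)(74290 − 59049)] = √[4241 × 15241] = 8039.7190
r = -5291 / 8039.7190 ≈ -0.658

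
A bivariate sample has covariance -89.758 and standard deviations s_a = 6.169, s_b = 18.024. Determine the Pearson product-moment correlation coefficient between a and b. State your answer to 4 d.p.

-0.8072

r = Cov(a,b) / (s_a · s_b) = -89.758 / (6.169 × 18.024)
  = -89.758 / 111.1901 ≈ -0.8072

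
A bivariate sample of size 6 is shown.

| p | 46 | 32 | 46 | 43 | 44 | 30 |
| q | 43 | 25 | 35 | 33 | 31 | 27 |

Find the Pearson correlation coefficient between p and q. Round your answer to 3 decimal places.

0.815

n = 6, Σp = 241, Σq = 194, Σp² = 9941, Σq² = 6478, Σpq = 7981
nΣpq − ΣpΣq = 47886 − 46754 = 1132
nΣp² − (Σp)² = 59646 − 58081 = 1565; nΣq² − (Σq)² = 38868 − 37636 = 1232
r = 1132 / √(1565 × 1232) = 1132 / 1388.5532 ≈ 0.815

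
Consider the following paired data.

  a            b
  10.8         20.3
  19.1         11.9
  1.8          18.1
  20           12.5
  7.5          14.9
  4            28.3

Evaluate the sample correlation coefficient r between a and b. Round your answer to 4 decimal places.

-0.6947

n = 6, Σa = 63.2, Σb = 106, Σa² = 956.94, Σb² = 2060.46, Σab = 954.06
nΣab − ΣaΣb = 5724.36 − 6699.2 = -974.84
nΣa² − (Σa)² = 5741.64 − 3994.24 = 1747.4; nΣb² − (Σb)² = 12362.76 − 11236 = 1126.76
r = -974.84 / √(1747.4 × 1126.76) = -974.84 / 1403.1751 ≈ -0.6947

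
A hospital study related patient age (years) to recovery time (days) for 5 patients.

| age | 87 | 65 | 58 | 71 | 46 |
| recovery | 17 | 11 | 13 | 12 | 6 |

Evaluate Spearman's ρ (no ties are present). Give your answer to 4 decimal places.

0.7000

Rank age: 5, 3, 2, 4, 1
Rank recovery: 5, 2, 4, 3, 1
d = rank(age) − rank(recovery): 0, 1, -2, 1, 0; Σd² = 6
ρ = 1 − 6Σd² / [n(n²−1)] = 1 − 6×6 / (5×24) = 1 − 36/120 ≈ 0.7000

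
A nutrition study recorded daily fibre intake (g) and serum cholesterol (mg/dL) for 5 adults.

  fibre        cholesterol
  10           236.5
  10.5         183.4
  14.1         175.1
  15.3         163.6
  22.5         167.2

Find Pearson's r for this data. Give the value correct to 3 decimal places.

n = 5, Σx = 72.4, Σy = 925.8, Σx² = 1149.4, Σy² = 174948.62, Σxy = 13024.69
nΣxy − ΣxΣy = 65123.45 − 67027.92 = -1904.47
nΣx² − (Σx)² = 5747 − 5241.76 = 505.24; nΣy² − (Σy)² = 874743.1 − 857105.64 = 17637.46
r = -1904.47 / √(505.24 × 17637.46) = -1904.47 / 2985.1550 ≈ -0.638

-0.638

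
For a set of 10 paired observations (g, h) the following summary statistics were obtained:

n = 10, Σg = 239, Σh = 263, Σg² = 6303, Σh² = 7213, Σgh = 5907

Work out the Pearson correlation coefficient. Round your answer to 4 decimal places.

-0.9054

r = (nΣgh − ΣgΣh) / √[(nΣg² − (Σg)²)(nΣh² − (Σh)²)]
Numerator: 10×5907 − 239×263 = -3787
Denominator: √[(63030 − 57121)(72130 − 69169)] = √[5909 × 2961] = 4182.8876
r = -3787 / 4182.8876 ≈ -0.9054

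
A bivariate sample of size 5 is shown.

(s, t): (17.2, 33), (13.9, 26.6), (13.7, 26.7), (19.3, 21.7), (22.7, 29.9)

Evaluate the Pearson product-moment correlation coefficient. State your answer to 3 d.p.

0.105

n = 5, Σs = 86.8, Σt = 137.9, Σs² = 1564.52, Σt² = 3874.35, Σst = 2400.67
nΣst − ΣsΣt = 12003.35 − 11969.72 = 33.63
nΣs² − (Σs)² = 7822.6 − 7534.24 = 288.36; nΣt² − (Σt)² = 19371.75 − 19016.41 = 355.34
r = 33.63 / √(288.36 × 355.34) = 33.63 / 320.1029 ≈ 0.105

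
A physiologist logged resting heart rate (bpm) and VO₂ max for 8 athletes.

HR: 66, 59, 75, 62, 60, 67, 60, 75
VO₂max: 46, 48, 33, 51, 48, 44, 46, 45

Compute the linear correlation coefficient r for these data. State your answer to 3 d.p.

-0.725

n = 8, Σx = 524, Σy = 361, Σx² = 34620, Σy² = 16491, Σxy = 23468
nΣxy − ΣxΣy = 187744 − 189164 = -1420
nΣx² − (Σx)² = 276960 − 274576 = 2384; nΣy² − (Σy)² = 131928 − 130321 = 1607
r = -1420 / √(2384 × 1607) = -1420 / 1957.3165 ≈ -0.725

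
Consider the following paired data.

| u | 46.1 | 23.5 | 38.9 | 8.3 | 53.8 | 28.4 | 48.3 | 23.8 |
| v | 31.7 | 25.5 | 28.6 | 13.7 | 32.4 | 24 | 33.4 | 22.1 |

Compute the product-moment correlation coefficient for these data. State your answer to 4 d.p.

0.9629

n = 8, Σu = 271.1, Σv = 211.4, Σu² = 10859.89, Σv² = 5890.52, Σuv = 7850.79
nΣuv − ΣuΣv = 62806.32 − 57310.54 = 5495.78
nΣu² − (Σu)² = 86879.12 − 73495.21 = 13383.91; nΣv² − (Σv)² = 47124.16 − 44689.96 = 2434.2
r = 5495.78 / √(13383.91 × 2434.2) = 5495.78 / 5707.8116 ≈ 0.9629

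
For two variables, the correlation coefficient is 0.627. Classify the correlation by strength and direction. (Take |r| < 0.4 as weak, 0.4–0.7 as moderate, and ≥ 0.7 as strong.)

moderate positive

r = 0.627 > 0 so the relationship is positive.
|r| = 0.627, which falls in the moderate range.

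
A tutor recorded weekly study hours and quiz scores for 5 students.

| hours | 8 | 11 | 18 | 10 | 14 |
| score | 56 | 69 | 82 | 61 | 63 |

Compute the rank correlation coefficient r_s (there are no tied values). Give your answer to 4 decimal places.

Rank hours: 1, 3, 5, 2, 4
Rank score: 1, 4, 5, 2, 3
d = rank(hours) − rank(score): 0, -1, 0, 0, 1; Σd² = 2
ρ = 1 − 6Σd² / [n(n²−1)] = 1 − 6×2 / (5×24) = 1 − 12/120 ≈ 0.9000

0.9000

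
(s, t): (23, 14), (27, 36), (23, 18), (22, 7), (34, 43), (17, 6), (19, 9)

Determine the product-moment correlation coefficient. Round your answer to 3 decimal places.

0.934

n = 7, Σs = 165, Σt = 133, Σs² = 4077, Σt² = 3831, Σst = 3597
nΣst − ΣsΣt = 25179 − 21945 = 3234
nΣs² − (Σs)² = 28539 − 27225 = 1314; nΣt² − (Σt)² = 26817 − 17689 = 9128
r = 3234 / √(1314 × 9128) = 3234 / 3463.2632 ≈ 0.934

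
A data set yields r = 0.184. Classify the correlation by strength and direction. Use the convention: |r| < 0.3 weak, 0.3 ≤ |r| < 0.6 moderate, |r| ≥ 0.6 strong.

weak positive

r = 0.184 > 0 so the relationship is positive.
|r| = 0.184, which falls in the weak range.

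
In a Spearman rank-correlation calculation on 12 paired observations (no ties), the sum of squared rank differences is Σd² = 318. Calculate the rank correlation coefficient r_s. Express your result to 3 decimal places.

-0.112

ρ = 1 − 6Σd² / [n(n²−1)] = 1 − 6×318 / (12×143)
  = 1 − 1908/1716 = 1 − 1.1119 ≈ -0.112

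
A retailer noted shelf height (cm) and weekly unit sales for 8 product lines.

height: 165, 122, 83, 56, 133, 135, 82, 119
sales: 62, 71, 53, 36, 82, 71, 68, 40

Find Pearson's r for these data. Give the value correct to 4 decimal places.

n = 8, Σx = 895, Σy = 483, Σx² = 108933, Σy² = 30979, Σxy = 56134
nΣxy − ΣxΣy = 449072 − 432285 = 16787
nΣx² − (Σx)² = 871464 − 801025 = 70439; nΣy² − (Σy)² = 247832 − 233289 = 14543
r = 16787 / √(70439 × 14543) = 16787 / 32006.1615 ≈ 0.5245

0.5245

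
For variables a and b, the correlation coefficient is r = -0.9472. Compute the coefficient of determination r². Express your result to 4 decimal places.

0.8972

r² = (-0.9472)² = 0.8972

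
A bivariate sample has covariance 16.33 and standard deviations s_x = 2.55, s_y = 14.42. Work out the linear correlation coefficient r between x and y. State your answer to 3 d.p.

0.444

r = Cov(x,y) / (s_x · s_y) = 16.33 / (2.55 × 14.42)
  = 16.33 / 36.7710 ≈ 0.444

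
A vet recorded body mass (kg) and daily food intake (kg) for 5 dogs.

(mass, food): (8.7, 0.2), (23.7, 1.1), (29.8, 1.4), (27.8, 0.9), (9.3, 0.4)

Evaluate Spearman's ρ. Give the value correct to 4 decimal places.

0.9000

Rank mass: 1, 3, 5, 4, 2
Rank food: 1, 4, 5, 3, 2
d = rank(mass) − rank(food): 0, -1, 0, 1, 0; Σd² = 2
ρ = 1 − 6Σd² / [n(n²−1)] = 1 − 6×2 / (5×24) = 1 − 12/120 ≈ 0.9000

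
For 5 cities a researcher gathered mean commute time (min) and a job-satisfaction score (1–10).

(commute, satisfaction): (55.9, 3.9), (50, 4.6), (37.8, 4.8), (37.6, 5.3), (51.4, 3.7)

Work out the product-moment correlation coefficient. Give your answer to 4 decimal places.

n = 5, Σx = 232.7, Σy = 22.3, Σx² = 11109.37, Σy² = 101.19, Σxy = 1018.91
nΣxy − ΣxΣy = 5094.55 − 5189.21 = -94.66
nΣx² − (Σx)² = 55546.85 − 54149.29 = 1397.56; nΣy² − (Σy)² = 505.95 − 497.29 = 8.66
r = -94.66 / √(1397.56 × 8.66) = -94.66 / 110.0130 ≈ -0.8604

-0.8604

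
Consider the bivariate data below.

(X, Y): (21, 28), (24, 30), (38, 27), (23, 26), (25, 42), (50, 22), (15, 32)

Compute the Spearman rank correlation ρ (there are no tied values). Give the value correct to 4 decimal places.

Rank X: 2, 4, 6, 3, 5, 7, 1
Rank Y: 4, 5, 3, 2, 7, 1, 6
d = rank(X) − rank(Y): -2, -1, 3, 1, -2, 6, -5; Σd² = 80
ρ = 1 − 6Σd² / [n(n²−1)] = 1 − 6×80 / (7×48) = 1 − 480/336 ≈ -0.4286

-0.4286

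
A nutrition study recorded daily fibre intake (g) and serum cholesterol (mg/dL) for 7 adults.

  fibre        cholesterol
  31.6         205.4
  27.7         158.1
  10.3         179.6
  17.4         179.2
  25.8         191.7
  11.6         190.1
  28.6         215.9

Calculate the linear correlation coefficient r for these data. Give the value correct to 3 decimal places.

n = 7, Σx = 153, Σy = 1320, Σx² = 3792.86, Σy² = 251053.28, Σxy = 29163.73
nΣxy − ΣxΣy = 204146.11 − 201960 = 2186.11
nΣx² − (Σx)² = 26550.02 − 23409 = 3141.02; nΣy² − (Σy)² = 1757372.96 − 1742400 = 14972.96
r = 2186.11 / √(3141.02 × 14972.96) = 2186.11 / 6857.8690 ≈ 0.319

0.319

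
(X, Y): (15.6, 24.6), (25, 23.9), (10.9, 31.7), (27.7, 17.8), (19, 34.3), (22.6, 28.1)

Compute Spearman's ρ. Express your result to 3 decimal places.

-0.714

Rank X: 2, 5, 1, 6, 3, 4
Rank Y: 3, 2, 5, 1, 6, 4
d = rank(X) − rank(Y): -1, 3, -4, 5, -3, 0; Σd² = 60
ρ = 1 − 6Σd² / [n(n²−1)] = 1 − 6×60 / (6×35) = 1 − 360/210 ≈ -0.714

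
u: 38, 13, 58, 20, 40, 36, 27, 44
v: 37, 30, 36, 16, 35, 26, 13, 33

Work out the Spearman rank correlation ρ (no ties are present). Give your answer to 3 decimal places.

Rank u: 5, 1, 8, 2, 6, 4, 3, 7
Rank v: 8, 4, 7, 2, 6, 3, 1, 5
d = rank(u) − rank(v): -3, -3, 1, 0, 0, 1, 2, 2; Σd² = 28
ρ = 1 − 6Σd² / [n(n²−1)] = 1 − 6×28 / (8×63) = 1 − 168/504 ≈ 0.667

0.667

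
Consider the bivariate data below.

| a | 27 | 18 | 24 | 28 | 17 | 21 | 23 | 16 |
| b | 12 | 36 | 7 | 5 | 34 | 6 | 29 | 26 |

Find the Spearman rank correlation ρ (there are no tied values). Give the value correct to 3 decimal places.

Rank a: 7, 3, 6, 8, 2, 4, 5, 1
Rank b: 4, 8, 3, 1, 7, 2, 6, 5
d = rank(a) − rank(b): 3, -5, 3, 7, -5, 2, -1, -4; Σd² = 138
ρ = 1 − 6Σd² / [n(n²−1)] = 1 − 6×138 / (8×63) = 1 − 828/504 ≈ -0.643

-0.643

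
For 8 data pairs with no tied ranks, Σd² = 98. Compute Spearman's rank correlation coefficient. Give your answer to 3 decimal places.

ρ = 1 − 6Σd² / [n(n²−1)] = 1 − 6×98 / (8×63)
  = 1 − 588/504 = 1 − 1.1667 ≈ -0.167

-0.167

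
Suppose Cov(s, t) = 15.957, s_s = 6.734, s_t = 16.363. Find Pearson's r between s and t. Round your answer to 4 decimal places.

r = Cov(s,t) / (s_s · s_t) = 15.957 / (6.734 × 16.363)
  = 15.957 / 110.1884 ≈ 0.1448

0.1448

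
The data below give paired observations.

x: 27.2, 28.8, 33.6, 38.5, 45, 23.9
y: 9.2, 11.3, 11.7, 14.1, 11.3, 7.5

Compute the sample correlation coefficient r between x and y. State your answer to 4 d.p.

n = 6, Σx = 197, Σy = 65.1, Σx² = 6776.7, Σy² = 731.97, Σxy = 2199.4
nΣxy − ΣxΣy = 13196.4 − 12824.7 = 371.7
nΣx² − (Σx)² = 40660.2 − 38809 = 1851.2; nΣy² − (Σy)² = 4391.82 − 4238.01 = 153.81
r = 371.7 / √(1851.2 × 153.81) = 371.7 / 533.6039 ≈ 0.6966

0.6966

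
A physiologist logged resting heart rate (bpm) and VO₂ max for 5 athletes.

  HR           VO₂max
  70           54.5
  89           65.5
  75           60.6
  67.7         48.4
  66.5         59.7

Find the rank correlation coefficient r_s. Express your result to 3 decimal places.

0.700

Rank HR: 3, 5, 4, 2, 1
Rank VO₂max: 2, 5, 4, 1, 3
d = rank(HR) − rank(VO₂max): 1, 0, 0, 1, -2; Σd² = 6
ρ = 1 − 6Σd² / [n(n²−1)] = 1 − 6×6 / (5×24) = 1 − 36/120 ≈ 0.700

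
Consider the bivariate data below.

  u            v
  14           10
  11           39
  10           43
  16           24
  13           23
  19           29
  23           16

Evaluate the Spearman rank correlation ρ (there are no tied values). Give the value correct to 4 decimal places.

-0.5714

Rank u: 4, 2, 1, 5, 3, 6, 7
Rank v: 1, 6, 7, 4, 3, 5, 2
d = rank(u) − rank(v): 3, -4, -6, 1, 0, 1, 5; Σd² = 88
ρ = 1 − 6Σd² / [n(n²−1)] = 1 − 6×88 / (7×48) = 1 − 528/336 ≈ -0.5714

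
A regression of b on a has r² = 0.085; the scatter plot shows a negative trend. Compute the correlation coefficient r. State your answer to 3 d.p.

-0.292

|r| = √0.085 = 0.292
The association is negative, so r = −0.292.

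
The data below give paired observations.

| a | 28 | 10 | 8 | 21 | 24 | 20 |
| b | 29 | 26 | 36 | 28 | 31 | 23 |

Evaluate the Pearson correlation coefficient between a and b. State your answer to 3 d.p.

n = 6, Σa = 111, Σb = 173, Σa² = 2365, Σb² = 5087, Σab = 3152
nΣab − ΣaΣb = 18912 − 19203 = -291
nΣa² − (Σa)² = 14190 − 12321 = 1869; nΣb² − (Σb)² = 30522 − 29929 = 593
r = -291 / √(1869 × 593) = -291 / 1052.7664 ≈ -0.276

-0.276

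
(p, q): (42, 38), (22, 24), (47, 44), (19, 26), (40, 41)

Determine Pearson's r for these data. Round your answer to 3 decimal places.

0.972

n = 5, Σp = 170, Σq = 173, Σp² = 6418, Σq² = 6313, Σpq = 6326
nΣpq − ΣpΣq = 31630 − 29410 = 2220
nΣp² − (Σp)² = 32090 − 28900 = 3190; nΣq² − (Σq)² = 31565 − 29929 = 1636
r = 2220 / √(3190 × 1636) = 2220 / 2284.4781 ≈ 0.972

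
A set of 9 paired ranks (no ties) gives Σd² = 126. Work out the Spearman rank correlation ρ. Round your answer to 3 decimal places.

-0.050

ρ = 1 − 6Σd² / [n(n²−1)] = 1 − 6×126 / (9×80)
  = 1 − 756/720 = 1 − 1.0500 ≈ -0.050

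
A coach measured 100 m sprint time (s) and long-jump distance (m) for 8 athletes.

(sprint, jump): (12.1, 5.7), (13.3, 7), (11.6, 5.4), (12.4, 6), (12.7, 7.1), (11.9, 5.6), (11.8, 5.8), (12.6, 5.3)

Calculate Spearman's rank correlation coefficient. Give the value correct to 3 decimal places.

0.548

Rank sprint: 4, 8, 1, 5, 7, 3, 2, 6
Rank jump: 4, 7, 2, 6, 8, 3, 5, 1
d = rank(sprint) − rank(jump): 0, 1, -1, -1, -1, 0, -3, 5; Σd² = 38
ρ = 1 − 6Σd² / [n(n²−1)] = 1 − 6×38 / (8×63) = 1 − 228/504 ≈ 0.548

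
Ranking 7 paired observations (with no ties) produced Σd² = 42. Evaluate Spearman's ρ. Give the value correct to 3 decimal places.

0.250

ρ = 1 − 6Σd² / [n(n²−1)] = 1 − 6×42 / (7×48)
  = 1 − 252/336 = 1 − 0.7500 ≈ 0.250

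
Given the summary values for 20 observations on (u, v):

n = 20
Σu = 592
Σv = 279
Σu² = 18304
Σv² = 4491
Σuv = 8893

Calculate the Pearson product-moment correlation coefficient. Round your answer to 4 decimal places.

0.9280

r = (nΣuv − ΣuΣv) / √[(nΣu² − (Σu)²)(nΣv² − (Σv)²)]
Numerator: 20×8893 − 592×279 = 12692
Denominator: √[(366080 − 350464)(89820 − 77841)] = √[15616 × 11979] = 13677.1365
r = 12692 / 13677.1365 ≈ 0.9280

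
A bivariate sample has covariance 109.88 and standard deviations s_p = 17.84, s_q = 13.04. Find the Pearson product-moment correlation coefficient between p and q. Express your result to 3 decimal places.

r = Cov(p,q) / (s_p · s_q) = 109.88 / (17.84 × 13.04)
  = 109.88 / 232.6336 ≈ 0.472

0.472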